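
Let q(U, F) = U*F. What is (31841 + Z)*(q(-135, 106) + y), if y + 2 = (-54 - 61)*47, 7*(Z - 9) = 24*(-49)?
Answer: -624673994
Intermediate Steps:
Z = -159 (Z = 9 + (24*(-49))/7 = 9 + (⅐)*(-1176) = 9 - 168 = -159)
q(U, F) = F*U
y = -5407 (y = -2 + (-54 - 61)*47 = -2 - 115*47 = -2 - 5405 = -5407)
(31841 + Z)*(q(-135, 106) + y) = (31841 - 159)*(106*(-135) - 5407) = 31682*(-14310 - 5407) = 31682*(-19717) = -624673994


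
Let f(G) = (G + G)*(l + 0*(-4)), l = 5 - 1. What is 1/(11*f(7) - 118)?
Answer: 1/498 ≈ 0.0020080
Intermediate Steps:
l = 4
f(G) = 8*G (f(G) = (G + G)*(4 + 0*(-4)) = (2*G)*(4 + 0) = (2*G)*4 = 8*G)
1/(11*f(7) - 118) = 1/(11*(8*7) - 118) = 1/(11*56 - 118) = 1/(616 - 118) = 1/498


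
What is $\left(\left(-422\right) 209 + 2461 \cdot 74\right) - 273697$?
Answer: $-179781$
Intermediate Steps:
$\left(\left(-422\right) 209 + 2461 \cdot 74\right) - 273697 = \left(-88198 + 182114\right) - 273697 = 93916 - 273697 = -179781$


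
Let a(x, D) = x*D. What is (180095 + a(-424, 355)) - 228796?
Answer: -199221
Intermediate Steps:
a(x, D) = D*x
(180095 + a(-424, 355)) - 228796 = (180095 + 355*(-424)) - 228796 = (180095 - 150520) - 228796 = 29575 - 228796 = -199221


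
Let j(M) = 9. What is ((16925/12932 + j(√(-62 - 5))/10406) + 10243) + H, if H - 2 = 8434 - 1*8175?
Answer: 706851817753/67285196 ≈ 10505.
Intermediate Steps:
H = 261 (H = 2 + (8434 - 1*8175) = 2 + (8434 - 8175) = 2 + 259 = 261)
((16925/12932 + j(√(-62 - 5))/10406) + 10243) + H = ((16925/12932 + 9/10406) + 10243) + 261 = (88118969/67285196 + 10243) + 261 = 689290381597/67285196 + 261 = 706851817753/67285196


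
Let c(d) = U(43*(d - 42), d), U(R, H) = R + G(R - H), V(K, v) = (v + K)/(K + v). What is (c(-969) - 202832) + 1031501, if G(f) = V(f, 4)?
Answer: 785197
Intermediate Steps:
V(K, v) = 1 (V(K, v) = (K + v)/(K + v) = 1)
G(f) = 1
U(R, H) = 1 + R (U(R, H) = R + 1 = 1 + R)
c(d) = -1805 + 43*d (c(d) = 1 + 43*(d - 42) = 1 + 43*(-42 + d) = 1 + (-1806 + 43*d) = -1805 + 43*d)
(c(-969) - 202832) + 1031501 = ((-1805 + 43*(-969)) - 202832) + 1031501 = ((-1805 - 41667) - 202832) + 1031501 = (-43472 - 202832) + 1031501 = -246304 + 1031501 = 785197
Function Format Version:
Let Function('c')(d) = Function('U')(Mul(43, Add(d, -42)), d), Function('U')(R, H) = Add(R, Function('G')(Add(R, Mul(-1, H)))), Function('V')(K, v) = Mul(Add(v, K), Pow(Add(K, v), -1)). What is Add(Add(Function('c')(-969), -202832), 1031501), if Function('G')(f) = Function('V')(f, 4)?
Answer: 785197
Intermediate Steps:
Function('V')(K, v) = 1 (Function('V')(K, v) = Mul(Add(K, v), Pow(Add(K, v), -1)) = 1)
Function('G')(f) = 1
Function('U')(R, H) = Add(1, R) (Function('U')(R, H) = Add(R, 1) = Add(1, R))
Function('c')(d) = Add(-1805, Mul(43, d)) (Function('c')(d) = Add(1, Mul(43, Add(d, -42))) = Add(1, Mul(43, Add(-42, d))) = Add(1, Add(-1806, Mul(43, d))) = Add(-1805, Mul(43, d)))
Add(Add(Function('c')(-969), -202832), 1031501) = Add(Add(Add(-1805, Mul(43, -969)), -202832), 1031501) = Add(Add(Add(-1805, -41667), -202832), 1031501) = Add(Add(-43472, -202832), 1031501) = Add(-246304, 1031501) = 785197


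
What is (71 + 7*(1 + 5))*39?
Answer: 4407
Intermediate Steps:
(71 + 7*(1 + 5))*39 = (71 + 7*6)*39 = (71 + 42)*39 = 113*39 = 4407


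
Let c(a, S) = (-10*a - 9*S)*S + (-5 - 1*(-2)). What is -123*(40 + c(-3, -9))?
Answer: 118326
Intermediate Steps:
c(a, S) = -3 + S*(-10*a - 9*S) (c(a, S) = S*(-10*a - 9*S) + (-5 + 2) = S*(-10*a - 9*S) - 3 = -3 + S*(-10*a - 9*S))
-123*(40 + c(-3, -9)) = -123*(40 + (-3 - 9*(-9)**2 - 10*(-9)*(-3))) = -123*(40 + (-3 - 9*81 - 270)) = -123*(40 + (-3 - 729 - 270)) = -123*(40 - 1002) = -123*(-962) = 118326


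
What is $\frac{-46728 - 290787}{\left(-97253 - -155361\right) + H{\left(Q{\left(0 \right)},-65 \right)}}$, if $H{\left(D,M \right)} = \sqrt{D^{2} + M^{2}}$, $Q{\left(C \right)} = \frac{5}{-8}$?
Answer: $- \frac{1255188583680}{216098268071} + \frac{13500600 \sqrt{10817}}{216098268071} \approx -5.8019$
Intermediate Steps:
$Q{\left(C \right)} = - \frac{5}{8}$ ($Q{\left(C \right)} = 5 \left(- \frac{1}{8}\right) = - \frac{5}{8}$)
$\frac{-46728 - 290787}{\left(-97253 - -155361\right) + H{\left(Q{\left(0 \right)},-65 \right)}} = \frac{-46728 - 290787}{\left(-97253 - -155361\right) + \sqrt{\left(- \frac{5}{8}\right)^{2} + \left(-65\right)^{2}}} = - \frac{337515}{\left(-97253 + 155361\right) + \sqrt{\frac{25}{64} + 4225}} = - \frac{337515}{58108 + \sqrt{\frac{270425}{64}}} = - \frac{337515}{58108 + \frac{5 \sqrt{10817}}{8}}$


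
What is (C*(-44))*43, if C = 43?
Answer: -81356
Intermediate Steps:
(C*(-44))*43 = (43*(-44))*43 = -1892*43 = -81356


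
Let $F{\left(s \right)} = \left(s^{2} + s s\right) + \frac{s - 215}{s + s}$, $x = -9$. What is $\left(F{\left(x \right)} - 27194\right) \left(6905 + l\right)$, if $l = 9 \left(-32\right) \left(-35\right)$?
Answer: $- \frac{4130344360}{9} \approx -4.5893 \cdot 10^{8}$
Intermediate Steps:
$l = 10080$ ($l = \left(-288\right) \left(-35\right) = 10080$)
$F{\left(s \right)} = 2 s^{2} + \frac{-215 + s}{2 s}$ ($F{\left(s \right)} = \left(s^{2} + s^{2}\right) + \frac{-215 + s}{2 s} = 2 s^{2} + \left(-215 + s\right) \frac{1}{2 s} = 2 s^{2} + \frac{-215 + s}{2 s}$)
$\left(F{\left(x \right)} - 27194\right) \left(6905 + l\right) = \left(\frac{-215 - 9 + 4 \left(-9\right)^{3}}{2 \left(-9\right)} - 27194\right) \left(6905 + 10080\right) = \left(\frac{1}{2} \left(- \frac{1}{9}\right) \left(-215 - 9 + 4 \left(-729\right)\right) - 27194\right) 16985 = \left(\frac{1}{2} \left(- \frac{1}{9}\right) \left(-215 - 9 - 2916\right) - 27194\right) 16985 = \left(\frac{1}{2} \left(- \frac{1}{9}\right) \left(-3140\right) - 27194\right) 16985 = \left(\frac{1570}{9} - 27194\right) 16985 = \left(- \frac{243176}{9}\right) 16985 = - \frac{4130344360}{9}$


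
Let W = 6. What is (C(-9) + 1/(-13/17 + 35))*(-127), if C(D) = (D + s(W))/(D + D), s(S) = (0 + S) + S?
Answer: 5080/291 ≈ 17.457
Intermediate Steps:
s(S) = 2*S (s(S) = S + S = 2*S)
C(D) = (12 + D)/(2*D) (C(D) = (D + 2*6)/(D + D) = (D + 12)/((2*D)) = (12 + D)*(1/(2*D)) = (12 + D)/(2*D))
(C(-9) + 1/(-13/17 + 35))*(-127) = ((½)*(12 - 9)/(-9) + 1/(-13/17 + 35))*(-127) = ((½)*(-⅑)*3 + 1/(-13*1/17 + 35))*(-127) = (-⅙ + 1/(-13/17 + 35))*(-127) = (-⅙ + 1/(582/17))*(-127) = (-⅙ + 17/582)*(-127) = -40/291*(-127) = 5080/291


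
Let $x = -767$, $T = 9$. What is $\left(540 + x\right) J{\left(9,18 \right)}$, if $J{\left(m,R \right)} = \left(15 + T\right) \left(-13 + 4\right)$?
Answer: $49032$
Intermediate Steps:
$J{\left(m,R \right)} = -216$ ($J{\left(m,R \right)} = \left(15 + 9\right) \left(-13 + 4\right) = 24 \left(-9\right) = -216$)
$\left(540 + x\right) J{\left(9,18 \right)} = \left(540 - 767\right) \left(-216\right) = \left(-227\right) \left(-216\right) = 49032$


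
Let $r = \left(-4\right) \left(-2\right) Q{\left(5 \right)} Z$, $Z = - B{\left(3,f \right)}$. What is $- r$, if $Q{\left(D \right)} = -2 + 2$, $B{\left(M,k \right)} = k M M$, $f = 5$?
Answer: $0$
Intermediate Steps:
$B{\left(M,k \right)} = k M^{2}$ ($B{\left(M,k \right)} = M k M = k M^{2}$)
$Z = -45$ ($Z = - 5 \cdot 3^{2} = - 5 \cdot 9 = \left(-1\right) 45 = -45$)
$Q{\left(D \right)} = 0$
$r = 0$ ($r = \left(-4\right) \left(-2\right) 0 \left(-45\right) = 8 \cdot 0 \left(-45\right) = 0 \left(-45\right) = 0$)
$- r = \left(-1\right) 0 = 0$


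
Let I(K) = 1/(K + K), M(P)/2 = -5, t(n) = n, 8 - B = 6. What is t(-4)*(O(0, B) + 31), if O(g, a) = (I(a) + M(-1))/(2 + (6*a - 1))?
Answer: -121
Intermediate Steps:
B = 2 (B = 8 - 1*6 = 8 - 6 = 2)
M(P) = -10 (M(P) = 2*(-5) = -10)
I(K) = 1/(2*K)
O(g, a) = (-10 + 1/(2*a))/(1 + 6*a) (O(g, a) = (1/(2*a) - 10)/(2 + (6*a - 1)) = (-10 + 1/(2*a))/(2 + (-1 + 6*a)) = (-10 + 1/(2*a))/(1 + 6*a))
t(-4)*(O(0, B) + 31) = -4*((1/2)*(1 - 20*2)/(2*(1 + 6*2)) + 31) = -4*((1/2)*(1/2)*(1 - 40)/(1 + 12) + 31) = -4*((1/2)*(1/2)*(-39)/13 + 31) = -4*((1/2)*(1/2)*(1/13)*(-39) + 31) = -4*(-3/4 + 31) = -4*121/4 = -121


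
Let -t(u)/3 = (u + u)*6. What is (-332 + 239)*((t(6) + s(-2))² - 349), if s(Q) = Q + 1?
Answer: -4346820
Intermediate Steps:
t(u) = -36*u (t(u) = -3*(u + u)*6 = -3*2*u*6 = -36*u)
s(Q) = 1 + Q
(-332 + 239)*((t(6) + s(-2))² - 349) = (-332 + 239)*((-36*6 + (1 - 2))² - 349) = -93*((-216 - 1)² - 349) = -93*((-217)² - 349) = -93*(47089 - 349) = -93*46740 = -4346820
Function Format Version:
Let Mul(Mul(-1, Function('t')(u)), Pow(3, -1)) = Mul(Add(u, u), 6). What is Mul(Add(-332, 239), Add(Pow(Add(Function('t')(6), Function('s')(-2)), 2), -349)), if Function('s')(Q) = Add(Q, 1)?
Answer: -4346820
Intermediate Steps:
Function('t')(u) = Mul(-36, u) (Function('t')(u) = Mul(-3, Mul(Add(u, u), 6)) = Mul(-3, Mul(Mul(2, u), 6)) = Mul(-3, Mul(12, u)) = Mul(-36, u))
Function('s')(Q) = Add(1, Q)
Mul(Add(-332, 239), Add(Pow(Add(Function('t')(6), Function('s')(-2)), 2), -349)) = Mul(Add(-332, 239), Add(Pow(Add(Mul(-36, 6), Add(1, -2)), 2), -349)) = Mul(-93, Add(Pow(Add(-216, -1), 2), -349)) = Mul(-93, Add(Pow(-217, 2), -349)) = Mul(-93, Add(47089, -349)) = Mul(-93, 46740) = -4346820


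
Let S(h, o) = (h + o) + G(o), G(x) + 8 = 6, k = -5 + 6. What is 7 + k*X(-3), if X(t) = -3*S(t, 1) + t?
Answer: 16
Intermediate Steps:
k = 1
G(x) = -2 (G(x) = -8 + 6 = -2)
S(h, o) = -2 + h + o (S(h, o) = (h + o) - 2 = -2 + h + o)
X(t) = 3 - 2*t (X(t) = -3*(-2 + t + 1) + t = -3*(-1 + t) + t = (3 - 3*t) + t = 3 - 2*t)
7 + k*X(-3) = 7 + 1*(3 - 2*(-3)) = 7 + 1*(3 + 6) = 7 + 1*9 = 7 + 9 = 16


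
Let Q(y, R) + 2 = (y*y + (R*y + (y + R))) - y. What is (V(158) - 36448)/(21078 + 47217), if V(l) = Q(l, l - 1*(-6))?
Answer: 2918/13659 ≈ 0.21363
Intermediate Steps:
Q(y, R) = -2 + R + y**2 + R*y (Q(y, R) = -2 + ((y*y + (R*y + (y + R))) - y) = -2 + ((y**2 + (R*y + (R + y))) - y) = -2 + ((y**2 + (R + y + R*y)) - y) = -2 + ((R + y + y**2 + R*y) - y) = -2 + (R + y**2 + R*y) = -2 + R + y**2 + R*y)
V(l) = 4 + l + l**2 + l*(6 + l) (V(l) = -2 + (l - 1*(-6)) + l**2 + (l - 1*(-6))*l = -2 + (l + 6) + l**2 + (l + 6)*l = -2 + (6 + l) + l**2 + (6 + l)*l = -2 + (6 + l) + l**2 + l*(6 + l) = 4 + l + l**2 + l*(6 + l))
(V(158) - 36448)/(21078 + 47217) = ((4 + 2*158**2 + 7*158) - 36448)/(21078 + 47217) = ((4 + 2*24964 + 1106) - 36448)/68295 = ((4 + 49928 + 1106) - 36448)*(1/68295) = (51038 - 36448)*(1/68295) = 14590*(1/68295) = 2918/13659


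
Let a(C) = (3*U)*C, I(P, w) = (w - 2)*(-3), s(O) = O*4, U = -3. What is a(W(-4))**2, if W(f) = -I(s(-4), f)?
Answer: 26244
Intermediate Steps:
s(O) = 4*O
I(P, w) = 6 - 3*w (I(P, w) = (-2 + w)*(-3) = 6 - 3*w)
W(f) = -6 + 3*f (W(f) = -(6 - 3*f) = -6 + 3*f)
a(C) = -9*C (a(C) = (3*(-3))*C = -9*C)
a(W(-4))**2 = (-9*(-6 + 3*(-4)))**2 = (-9*(-6 - 12))**2 = (-9*(-18))**2 = 162**2 = 26244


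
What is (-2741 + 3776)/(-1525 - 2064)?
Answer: -1035/3589 ≈ -0.28838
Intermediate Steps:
(-2741 + 3776)/(-1525 - 2064) = 1035/(-3589) = 1035*(-1/3589) = -1035/3589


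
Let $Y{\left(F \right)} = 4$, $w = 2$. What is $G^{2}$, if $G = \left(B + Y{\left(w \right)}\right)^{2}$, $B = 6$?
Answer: $10000$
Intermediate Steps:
$G = 100$ ($G = \left(6 + 4\right)^{2} = 10^{2} = 100$)
$G^{2} = 100^{2} = 10000$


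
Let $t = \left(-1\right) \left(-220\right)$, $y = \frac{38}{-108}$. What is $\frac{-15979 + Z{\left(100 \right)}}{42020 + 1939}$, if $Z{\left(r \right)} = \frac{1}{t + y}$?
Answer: $- \frac{189526865}{521397699} \approx -0.3635$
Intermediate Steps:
$y = - \frac{19}{54}$ ($y = 38 \left(- \frac{1}{108}\right) = - \frac{19}{54} \approx -0.35185$)
$t = 220$
$Z{\left(r \right)} = \frac{54}{11861}$ ($Z{\left(r \right)} = \frac{1}{220 - \frac{19}{54}} = \frac{1}{\frac{11861}{54}} = \frac{54}{11861}$)
$\frac{-15979 + Z{\left(100 \right)}}{42020 + 1939} = \frac{-15979 + \frac{54}{11861}}{42020 + 1939} = - \frac{189526865}{11861 \cdot 43959} = \left(- \frac{189526865}{11861}\right) \frac{1}{43959} = - \frac{189526865}{521397699}$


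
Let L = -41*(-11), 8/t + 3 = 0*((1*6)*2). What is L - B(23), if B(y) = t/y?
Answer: 31127/69 ≈ 451.12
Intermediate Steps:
t = -8/3 (t = 8/(-3 + 0*((1*6)*2)) = 8/(-3 + 0*(6*2)) = 8/(-3 + 0*12) = 8/(-3 + 0) = 8/(-3) = 8*(-⅓) = -8/3 ≈ -2.6667)
L = 451
B(y) = -8/(3*y)
L - B(23) = 451 - (-8)/(3*23) = 451 - 1*(-8/69) = 451 + 8/69 = 31127/69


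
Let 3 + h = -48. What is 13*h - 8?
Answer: -671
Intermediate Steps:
h = -51 (h = -3 - 48 = -51)
13*h - 8 = 13*(-51) - 8 = -663 - 8 = -671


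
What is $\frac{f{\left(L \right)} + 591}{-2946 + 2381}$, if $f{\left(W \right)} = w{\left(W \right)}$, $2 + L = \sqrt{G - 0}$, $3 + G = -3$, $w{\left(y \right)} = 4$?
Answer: $- \frac{119}{113} \approx -1.0531$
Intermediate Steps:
$G = -6$ ($G = -3 - 3 = -6$)
$L = -2 + i \sqrt{6}$ ($L = -2 + \sqrt{-6 - 0} = -2 + \sqrt{-6 + 0} = -2 + \sqrt{-6} = -2 + i \sqrt{6} \approx -2.0 + 2.4495 i$)
$f{\left(W \right)} = 4$
$\frac{f{\left(L \right)} + 591}{-2946 + 2381} = \frac{4 + 591}{-2946 + 2381} = \frac{595}{-565} = 595 \left(- \frac{1}{565}\right) = - \frac{119}{113}$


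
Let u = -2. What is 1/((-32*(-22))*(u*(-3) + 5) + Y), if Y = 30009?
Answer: 1/37753 ≈ 2.6488e-5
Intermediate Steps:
1/((-32*(-22))*(u*(-3) + 5) + Y) = 1/((-32*(-22))*(-2*(-3) + 5) + 30009) = 1/(704*(6 + 5) + 30009) = 1/(704*11 + 30009) = 1/(7744 + 30009) = 1/37753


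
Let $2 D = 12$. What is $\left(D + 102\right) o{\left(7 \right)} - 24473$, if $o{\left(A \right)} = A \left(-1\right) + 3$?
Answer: $-24905$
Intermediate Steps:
$D = 6$ ($D = \frac{1}{2} \cdot 12 = 6$)
$o{\left(A \right)} = 3 - A$ ($o{\left(A \right)} = - A + 3 = 3 - A$)
$\left(D + 102\right) o{\left(7 \right)} - 24473 = \left(6 + 102\right) \left(3 - 7\right) - 24473 = 108 \left(3 - 7\right) - 24473 = 108 \left(-4\right) - 24473 = -432 - 24473 = -24905$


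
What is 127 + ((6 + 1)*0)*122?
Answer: 127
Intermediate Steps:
127 + ((6 + 1)*0)*122 = 127 + (7*0)*122 = 127 + 0*122 = 127 + 0 = 127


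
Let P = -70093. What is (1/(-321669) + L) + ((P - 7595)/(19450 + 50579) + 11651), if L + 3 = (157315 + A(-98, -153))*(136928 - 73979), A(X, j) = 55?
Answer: 24794531981932848853/2502906489 ≈ 9.9063e+9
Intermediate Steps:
L = 9906284127 (L = -3 + (157315 + 55)*(136928 - 73979) = -3 + 157370*62949 = -3 + 9906284130 = 9906284127)
(1/(-321669) + L) + ((P - 7595)/(19450 + 50579) + 11651) = (1/(-321669) + 9906284127) + ((-70093 - 7595)/(19450 + 50579) + 11651) = (-1/321669 + 9906284127) + (-77688/70029 + 11651) = 3186544508847962/321669 + (-77688*1/70029 + 11651) = 3186544508847962/321669 + (-8632/7781 + 11651) = 3186544508847962/321669 + 90647799/7781 = 24794531981932848853/2502906489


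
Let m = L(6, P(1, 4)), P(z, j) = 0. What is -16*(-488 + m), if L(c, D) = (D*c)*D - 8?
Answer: 7936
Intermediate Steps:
L(c, D) = -8 + c*D² (L(c, D) = c*D² - 8 = -8 + c*D²)
m = -8 (m = -8 + 6*0² = -8 + 6*0 = -8 + 0 = -8)
-16*(-488 + m) = -16*(-488 - 8) = -16*(-496) = 7936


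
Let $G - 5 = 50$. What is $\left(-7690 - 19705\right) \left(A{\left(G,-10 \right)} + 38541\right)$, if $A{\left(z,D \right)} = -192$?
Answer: $-1050570855$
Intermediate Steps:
$G = 55$ ($G = 5 + 50 = 55$)
$\left(-7690 - 19705\right) \left(A{\left(G,-10 \right)} + 38541\right) = \left(-7690 - 19705\right) \left(-192 + 38541\right) = \left(-27395\right) 38349 = -1050570855$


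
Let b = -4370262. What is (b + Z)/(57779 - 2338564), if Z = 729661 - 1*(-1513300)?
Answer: 2127301/2280785 ≈ 0.93271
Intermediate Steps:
Z = 2242961 (Z = 729661 + 1513300 = 2242961)
(b + Z)/(57779 - 2338564) = (-4370262 + 2242961)/(57779 - 2338564) = -2127301/(-2280785) = -2127301*(-1/2280785) = 2127301/2280785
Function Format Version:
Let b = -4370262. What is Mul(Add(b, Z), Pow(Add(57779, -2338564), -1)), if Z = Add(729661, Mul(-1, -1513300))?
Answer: Rational(2127301, 2280785) ≈ 0.93271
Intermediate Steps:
Z = 2242961 (Z = Add(729661, 1513300) = 2242961)
Mul(Add(b, Z), Pow(Add(57779, -2338564), -1)) = Mul(Add(-4370262, 2242961), Pow(Add(57779, -2338564), -1)) = Mul(-2127301, Pow(-2280785, -1)) = Mul(-2127301, Rational(-1, 2280785)) = Rational(2127301, 2280785)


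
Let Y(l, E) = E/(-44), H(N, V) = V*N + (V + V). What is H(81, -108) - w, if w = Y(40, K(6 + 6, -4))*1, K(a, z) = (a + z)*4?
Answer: -98596/11 ≈ -8963.3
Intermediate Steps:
K(a, z) = 4*a + 4*z
H(N, V) = 2*V + N*V (H(N, V) = N*V + 2*V = 2*V + N*V)
Y(l, E) = -E/44 (Y(l, E) = E*(-1/44) = -E/44)
w = -8/11 (w = -(4*(6 + 6) + 4*(-4))/44*1 = -(4*12 - 16)/44*1 = -(48 - 16)/44*1 = -1/44*32*1 = -8/11*1 = -8/11 ≈ -0.72727)
H(81, -108) - w = -108*(2 + 81) - 1*(-8/11) = -108*83 + 8/11 = -8964 + 8/11 = -98596/11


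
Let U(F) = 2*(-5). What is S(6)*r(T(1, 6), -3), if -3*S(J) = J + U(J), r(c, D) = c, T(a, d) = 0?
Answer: 0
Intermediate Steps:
U(F) = -10
S(J) = 10/3 - J/3 (S(J) = -(J - 10)/3 = -(-10 + J)/3 = 10/3 - J/3)
S(6)*r(T(1, 6), -3) = (10/3 - ⅓*6)*0 = (10/3 - 2)*0 = (4/3)*0 = 0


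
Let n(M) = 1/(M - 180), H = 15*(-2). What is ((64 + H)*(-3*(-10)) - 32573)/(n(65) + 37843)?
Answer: -3628595/4351944 ≈ -0.83379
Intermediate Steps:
H = -30
n(M) = 1/(-180 + M)
((64 + H)*(-3*(-10)) - 32573)/(n(65) + 37843) = ((64 - 30)*(-3*(-10)) - 32573)/(1/(-180 + 65) + 37843) = (34*30 - 32573)/(1/(-115) + 37843) = (1020 - 32573)/(-1/115 + 37843) = -31553/4351944/115 = -31553*115/4351944 = -3628595/4351944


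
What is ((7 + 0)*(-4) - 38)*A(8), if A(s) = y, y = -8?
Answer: 528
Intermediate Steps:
A(s) = -8
((7 + 0)*(-4) - 38)*A(8) = ((7 + 0)*(-4) - 38)*(-8) = (7*(-4) - 38)*(-8) = (-28 - 38)*(-8) = -66*(-8) = 528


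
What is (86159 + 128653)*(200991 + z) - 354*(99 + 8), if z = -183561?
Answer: 3744135282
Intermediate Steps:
(86159 + 128653)*(200991 + z) - 354*(99 + 8) = (86159 + 128653)*(200991 - 183561) - 354*(99 + 8) = 214812*17430 - 354*107 = 3744173160 - 1*37878 = 3744173160 - 37878 = 3744135282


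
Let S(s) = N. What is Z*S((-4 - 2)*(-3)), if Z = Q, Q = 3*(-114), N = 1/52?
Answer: -171/26 ≈ -6.5769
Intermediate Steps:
N = 1/52 ≈ 0.019231
S(s) = 1/52
Q = -342
Z = -342
Z*S((-4 - 2)*(-3)) = -342*1/52 = -171/26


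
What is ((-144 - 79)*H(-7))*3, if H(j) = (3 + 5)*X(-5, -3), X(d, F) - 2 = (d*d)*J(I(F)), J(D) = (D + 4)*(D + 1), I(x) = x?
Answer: 256896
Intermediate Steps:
J(D) = (1 + D)*(4 + D) (J(D) = (4 + D)*(1 + D) = (1 + D)*(4 + D))
X(d, F) = 2 + d**2*(4 + F**2 + 5*F) (X(d, F) = 2 + (d*d)*(4 + F**2 + 5*F) = 2 + d**2*(4 + F**2 + 5*F))
H(j) = -384 (H(j) = (3 + 5)*(2 + (-5)**2*(4 + (-3)**2 + 5*(-3))) = 8*(2 + 25*(4 + 9 - 15)) = 8*(2 + 25*(-2)) = 8*(2 - 50) = 8*(-48) = -384)
((-144 - 79)*H(-7))*3 = ((-144 - 79)*(-384))*3 = -223*(-384)*3 = 85632*3 = 256896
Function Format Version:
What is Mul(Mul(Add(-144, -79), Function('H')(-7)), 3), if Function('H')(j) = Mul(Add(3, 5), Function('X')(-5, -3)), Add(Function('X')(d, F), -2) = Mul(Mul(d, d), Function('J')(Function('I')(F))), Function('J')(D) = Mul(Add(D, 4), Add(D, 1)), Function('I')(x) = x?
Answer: 256896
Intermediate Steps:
Function('J')(D) = Mul(Add(1, D), Add(4, D)) (Function('J')(D) = Mul(Add(4, D), Add(1, D)) = Mul(Add(1, D), Add(4, D)))
Function('X')(d, F) = Add(2, Mul(Pow(d, 2), Add(4, Pow(F, 2), Mul(5, F)))) (Function('X')(d, F) = Add(2, Mul(Mul(d, d), Add(4, Pow(F, 2), Mul(5, F)))) = Add(2, Mul(Pow(d, 2), Add(4, Pow(F, 2), Mul(5, F)))))
Function('H')(j) = -384 (Function('H')(j) = Mul(Add(3, 5), Add(2, Mul(Pow(-5, 2), Add(4, Pow(-3, 2), Mul(5, -3))))) = Mul(8, Add(2, Mul(25, Add(4, 9, -15)))) = Mul(8, Add(2, Mul(25, -2))) = Mul(8, Add(2, -50)) = Mul(8, -48) = -384)
Mul(Mul(Add(-144, -79), Function('H')(-7)), 3) = Mul(Mul(Add(-144, -79), -384), 3) = Mul(Mul(-223, -384), 3) = Mul(85632, 3) = 256896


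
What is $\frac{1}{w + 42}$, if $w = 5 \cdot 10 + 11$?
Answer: $\frac{1}{103} \approx 0.0097087$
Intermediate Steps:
$w = 61$ ($w = 50 + 11 = 61$)
$\frac{1}{w + 42} = \frac{1}{61 + 42} = \frac{1}{103}$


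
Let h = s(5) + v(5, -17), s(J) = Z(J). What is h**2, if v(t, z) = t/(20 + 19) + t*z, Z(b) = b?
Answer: 9703225/1521 ≈ 6379.5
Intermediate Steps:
s(J) = J
v(t, z) = t/39 + t*z
h = -3115/39 (h = 5 + 5*(1/39 - 17) = 5 + 5*(-662/39) = 5 - 3310/39 = -3115/39 ≈ -79.872)
h**2 = (-3115/39)**2 = 9703225/1521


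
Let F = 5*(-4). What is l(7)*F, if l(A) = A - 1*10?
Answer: 60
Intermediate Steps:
l(A) = -10 + A (l(A) = A - 10 = -10 + A)
F = -20
l(7)*F = (-10 + 7)*(-20) = -3*(-20) = 60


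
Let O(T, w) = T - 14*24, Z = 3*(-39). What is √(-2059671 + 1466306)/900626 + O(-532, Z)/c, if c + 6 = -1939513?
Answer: 868/1939519 + I*√593365/900626 ≈ 0.00044753 + 0.0008553*I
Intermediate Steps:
c = -1939519 (c = -6 - 1939513 = -1939519)
Z = -117
O(T, w) = -336 + T (O(T, w) = T - 336 = -336 + T)
√(-2059671 + 1466306)/900626 + O(-532, Z)/c = √(-2059671 + 1466306)/900626 + (-336 - 532)/(-1939519) = √(-593365)*(1/900626) - 868*(-1/1939519) = (I*√593365)*(1/900626) + 868/1939519 = I*√593365/900626 + 868/1939519 = 868/1939519 + I*√593365/900626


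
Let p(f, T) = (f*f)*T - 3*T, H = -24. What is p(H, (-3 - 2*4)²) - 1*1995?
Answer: 67338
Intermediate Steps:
p(f, T) = -3*T + T*f² (p(f, T) = f²*T - 3*T = T*f² - 3*T = -3*T + T*f²)
p(H, (-3 - 2*4)²) - 1*1995 = (-3 - 2*4)²*(-3 + (-24)²) - 1*1995 = (-3 - 8)²*(-3 + 576) - 1995 = (-11)²*573 - 1995 = 121*573 - 1995 = 69333 - 1995 = 67338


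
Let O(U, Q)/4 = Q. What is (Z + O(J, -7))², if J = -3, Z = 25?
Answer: 9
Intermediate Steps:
O(U, Q) = 4*Q
(Z + O(J, -7))² = (25 + 4*(-7))² = (25 - 28)² = (-3)² = 9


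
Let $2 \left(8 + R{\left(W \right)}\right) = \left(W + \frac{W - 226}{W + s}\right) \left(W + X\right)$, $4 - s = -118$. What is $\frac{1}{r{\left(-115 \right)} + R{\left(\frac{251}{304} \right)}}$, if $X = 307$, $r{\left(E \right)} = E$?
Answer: $- \frac{6901442048}{1919198694621} \approx -0.003596$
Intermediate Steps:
$s = 122$ ($s = 4 - -118 = 4 + 118 = 122$)
$R{\left(W \right)} = -8 + \frac{\left(307 + W\right) \left(W + \frac{-226 + W}{122 + W}\right)}{2}$ ($R{\left(W \right)} = -8 + \frac{\left(W + \frac{W - 226}{W + 122}\right) \left(W + 307\right)}{2} = -8 + \frac{\left(W + \frac{-226 + W}{122 + W}\right) \left(307 + W\right)}{2} = -8 + \frac{\left(307 + W\right) \left(W + \frac{-226 + W}{122 + W}\right)}{2}$)
$\frac{1}{r{\left(-115 \right)} + R{\left(\frac{251}{304} \right)}} = \frac{1}{-115 + \frac{-71334 + \left(\frac{251}{304}\right)^{3} + 430 \left(\frac{251}{304}\right)^{2} + 37519 \cdot \frac{251}{304}}{2 \left(122 + \frac{251}{304}\right)}} = \frac{1}{-115 + \frac{-71334 + \frac{15813251}{28094464} + 430 \cdot \frac{63001}{92416} + \frac{9417269}{304}}{2 \cdot \frac{37339}{304}}} = \frac{1}{-115 + \frac{1}{2} \cdot \frac{304}{37339} \left(-71334 + \frac{15813251}{28094464} + \frac{13545215}{46208} + \frac{9417269}{304}\right)} = \frac{1}{-115 + \frac{1}{2} \cdot \frac{304}{37339} \left(- \frac{1125532859101}{28094464}\right)} = \frac{1}{-115 - \frac{1125532859101}{6901442048}} = \frac{1}{- \frac{1919198694621}{6901442048}} = - \frac{6901442048}{1919198694621}$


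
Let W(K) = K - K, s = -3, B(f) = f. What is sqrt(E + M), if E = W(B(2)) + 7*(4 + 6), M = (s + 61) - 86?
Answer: sqrt(42) ≈ 6.4807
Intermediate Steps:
W(K) = 0
M = -28 (M = (-3 + 61) - 86 = 58 - 86 = -28)
E = 70 (E = 0 + 7*(4 + 6) = 0 + 7*10 = 0 + 70 = 70)
sqrt(E + M) = sqrt(70 - 28) = sqrt(42)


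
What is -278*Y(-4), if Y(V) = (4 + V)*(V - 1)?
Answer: 0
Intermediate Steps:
Y(V) = (-1 + V)*(4 + V) (Y(V) = (4 + V)*(-1 + V) = (-1 + V)*(4 + V))
-278*Y(-4) = -278*(-4 + (-4)² + 3*(-4)) = -278*(-4 + 16 - 12) = -278*0 = 0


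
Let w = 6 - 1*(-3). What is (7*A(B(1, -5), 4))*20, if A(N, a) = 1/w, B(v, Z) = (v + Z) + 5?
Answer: 140/9 ≈ 15.556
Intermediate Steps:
w = 9 (w = 6 + 3 = 9)
B(v, Z) = 5 + Z + v (B(v, Z) = (Z + v) + 5 = 5 + Z + v)
A(N, a) = ⅑ (A(N, a) = 1/9 = ⅑)
(7*A(B(1, -5), 4))*20 = (7*(⅑))*20 = (7/9)*20 = 140/9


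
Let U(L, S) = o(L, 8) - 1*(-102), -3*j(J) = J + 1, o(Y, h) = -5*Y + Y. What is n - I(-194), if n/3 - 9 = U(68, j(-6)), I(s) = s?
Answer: -289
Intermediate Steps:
o(Y, h) = -4*Y
j(J) = -⅓ - J/3 (j(J) = -(J + 1)/3 = -(1 + J)/3 = -⅓ - J/3)
U(L, S) = 102 - 4*L (U(L, S) = -4*L - 1*(-102) = -4*L + 102 = 102 - 4*L)
n = -483 (n = 27 + 3*(102 - 4*68) = 27 + 3*(102 - 272) = 27 + 3*(-170) = 27 - 510 = -483)
n - I(-194) = -483 - 1*(-194) = -483 + 194 = -289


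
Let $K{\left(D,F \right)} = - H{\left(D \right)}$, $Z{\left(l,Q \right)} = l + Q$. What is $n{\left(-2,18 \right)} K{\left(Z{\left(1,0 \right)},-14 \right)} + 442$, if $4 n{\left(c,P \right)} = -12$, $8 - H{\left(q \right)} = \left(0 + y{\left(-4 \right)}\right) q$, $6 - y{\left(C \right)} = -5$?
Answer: $433$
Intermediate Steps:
$y{\left(C \right)} = 11$ ($y{\left(C \right)} = 6 - -5 = 6 + 5 = 11$)
$Z{\left(l,Q \right)} = Q + l$
$H{\left(q \right)} = 8 - 11 q$ ($H{\left(q \right)} = 8 - \left(0 + 11\right) q = 8 - 11 q$)
$n{\left(c,P \right)} = -3$ ($n{\left(c,P \right)} = \frac{1}{4} \left(-12\right) = -3$)
$K{\left(D,F \right)} = -8 + 11 D$ ($K{\left(D,F \right)} = - (8 - 11 D) = -8 + 11 D$)
$n{\left(-2,18 \right)} K{\left(Z{\left(1,0 \right)},-14 \right)} + 442 = - 3 \left(-8 + 11 \left(0 + 1\right)\right) + 442 = - 3 \left(-8 + 11 \cdot 1\right) + 442 = - 3 \left(-8 + 11\right) + 442 = \left(-3\right) 3 + 442 = -9 + 442 = 433$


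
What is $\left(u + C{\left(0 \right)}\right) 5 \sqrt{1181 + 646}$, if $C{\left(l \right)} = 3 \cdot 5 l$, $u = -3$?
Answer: $- 45 \sqrt{203} \approx -641.15$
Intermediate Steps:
$C{\left(l \right)} = 15 l$
$\left(u + C{\left(0 \right)}\right) 5 \sqrt{1181 + 646} = \left(-3 + 15 \cdot 0\right) 5 \sqrt{1181 + 646} = \left(-3 + 0\right) 5 \sqrt{1827} = \left(-3\right) 5 \cdot 3 \sqrt{203} = - 15 \cdot 3 \sqrt{203} = - 45 \sqrt{203}$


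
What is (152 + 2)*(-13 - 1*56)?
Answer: -10626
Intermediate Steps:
(152 + 2)*(-13 - 1*56) = 154*(-13 - 56) = 154*(-69) = -10626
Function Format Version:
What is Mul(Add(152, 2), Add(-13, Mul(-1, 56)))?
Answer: -10626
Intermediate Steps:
Mul(Add(152, 2), Add(-13, Mul(-1, 56))) = Mul(154, Add(-13, -56)) = Mul(154, -69) = -10626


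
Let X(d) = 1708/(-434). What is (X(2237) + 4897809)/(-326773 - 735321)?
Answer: -151831957/32924914 ≈ -4.6115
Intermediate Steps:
X(d) = -122/31 (X(d) = 1708*(-1/434) = -122/31)
(X(2237) + 4897809)/(-326773 - 735321) = (-122/31 + 4897809)/(-326773 - 735321) = (151831957/31)/(-1062094) = (151831957/31)*(-1/1062094) = -151831957/32924914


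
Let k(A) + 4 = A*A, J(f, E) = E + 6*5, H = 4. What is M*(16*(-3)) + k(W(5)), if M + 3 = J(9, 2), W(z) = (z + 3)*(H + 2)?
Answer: 908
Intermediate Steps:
W(z) = 18 + 6*z (W(z) = (z + 3)*(4 + 2) = (3 + z)*6 = 18 + 6*z)
J(f, E) = 30 + E (J(f, E) = E + 30 = 30 + E)
k(A) = -4 + A² (k(A) = -4 + A*A = -4 + A²)
M = 29 (M = -3 + (30 + 2) = -3 + 32 = 29)
M*(16*(-3)) + k(W(5)) = 29*(16*(-3)) + (-4 + (18 + 6*5)²) = 29*(-48) + (-4 + (18 + 30)²) = -1392 + (-4 + 48²) = -1392 + (-4 + 2304) = -1392 + 2300 = 908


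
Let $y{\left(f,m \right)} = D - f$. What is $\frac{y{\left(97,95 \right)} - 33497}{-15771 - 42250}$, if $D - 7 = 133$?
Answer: $\frac{33454}{58021} \approx 0.57658$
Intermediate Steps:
$D = 140$ ($D = 7 + 133 = 140$)
$y{\left(f,m \right)} = 140 - f$
$\frac{y{\left(97,95 \right)} - 33497}{-15771 - 42250} = \frac{\left(140 - 97\right) - 33497}{-15771 - 42250} = \frac{\left(140 - 97\right) - 33497}{-58021} = \left(43 - 33497\right) \left(- \frac{1}{58021}\right) = \left(-33454\right) \left(- \frac{1}{58021}\right) = \frac{33454}{58021}$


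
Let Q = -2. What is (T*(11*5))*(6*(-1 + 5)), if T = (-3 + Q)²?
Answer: 33000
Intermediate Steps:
T = 25 (T = (-3 - 2)² = (-5)² = 25)
(T*(11*5))*(6*(-1 + 5)) = (25*(11*5))*(6*(-1 + 5)) = (25*55)*(6*4) = 1375*24 = 33000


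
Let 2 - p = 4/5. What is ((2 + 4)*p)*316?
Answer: 11376/5 ≈ 2275.2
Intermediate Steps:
p = 6/5 (p = 2 - 4/5 = 2 - 1*⅘ = 2 - ⅘ = 6/5 ≈ 1.2000)
((2 + 4)*p)*316 = ((2 + 4)*(6/5))*316 = (6*(6/5))*316 = (36/5)*316 = 11376/5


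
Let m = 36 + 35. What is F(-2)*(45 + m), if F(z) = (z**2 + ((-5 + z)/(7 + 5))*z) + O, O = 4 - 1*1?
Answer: 2842/3 ≈ 947.33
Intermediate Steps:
O = 3 (O = 4 - 1 = 3)
F(z) = 3 + z**2 + z*(-5/12 + z/12) (F(z) = (z**2 + ((-5 + z)/(7 + 5))*z) + 3 = (z**2 + ((-5 + z)/12)*z) + 3 = (z**2 + ((-5 + z)*(1/12))*z) + 3 = (z**2 + (-5/12 + z/12)*z) + 3 = (z**2 + z*(-5/12 + z/12)) + 3 = 3 + z**2 + z*(-5/12 + z/12))
m = 71
F(-2)*(45 + m) = (3 - 5/12*(-2) + (13/12)*(-2)**2)*(45 + 71) = (3 + 5/6 + (13/12)*4)*116 = (3 + 5/6 + 13/3)*116 = (49/6)*116 = 2842/3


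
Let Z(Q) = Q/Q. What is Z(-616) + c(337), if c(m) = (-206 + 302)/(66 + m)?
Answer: 499/403 ≈ 1.2382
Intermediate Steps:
c(m) = 96/(66 + m)
Z(Q) = 1
Z(-616) + c(337) = 1 + 96/(66 + 337) = 1 + 96/403 = 499/403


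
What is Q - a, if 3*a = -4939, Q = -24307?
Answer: -67982/3 ≈ -22661.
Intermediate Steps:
a = -4939/3 (a = (⅓)*(-4939) = -4939/3 ≈ -1646.3)
Q - a = -24307 - 1*(-4939/3) = -24307 + 4939/3 = -67982/3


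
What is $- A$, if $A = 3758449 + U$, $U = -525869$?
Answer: $-3232580$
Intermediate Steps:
$A = 3232580$ ($A = 3758449 - 525869 = 3232580$)
$- A = \left(-1\right) 3232580 = -3232580$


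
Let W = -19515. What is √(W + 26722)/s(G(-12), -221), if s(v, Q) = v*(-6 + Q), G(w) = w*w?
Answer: -√7207/32688 ≈ -0.0025971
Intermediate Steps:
G(w) = w²
√(W + 26722)/s(G(-12), -221) = √(-19515 + 26722)/(((-12)²*(-6 - 221))) = √7207/((144*(-227))) = √7207/(-32688) = √7207*(-1/32688) = -√7207/32688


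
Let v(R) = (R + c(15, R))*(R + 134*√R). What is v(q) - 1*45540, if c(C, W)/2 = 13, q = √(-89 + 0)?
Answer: -45629 + 26*I*√89 + 134*89^(¾)*I^(3/2) + 3484*89^(¼)*√I ≈ -40808.0 + 10558.0*I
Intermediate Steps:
q = I*√89 (q = √(-89) = I*√89 ≈ 9.434*I)
c(C, W) = 26 (c(C, W) = 2*13 = 26)
v(R) = (26 + R)*(R + 134*√R) (v(R) = (R + 26)*(R + 134*√R) = (26 + R)*(R + 134*√R))
v(q) - 1*45540 = ((I*√89)² + 26*(I*√89) + 134*(I*√89)^(3/2) + 3484*√(I*√89)) - 1*45540 = (-89 + 26*I*√89 + 134*(89^(¾)*I^(3/2)) + 3484*(89^(¼)*√I)) - 45540 = (-89 + 26*I*√89 + 134*89^(¾)*I^(3/2) + 3484*89^(¼)*√I) - 45540 = -45629 + 26*I*√89 + 134*89^(¾)*I^(3/2) + 3484*89^(¼)*√I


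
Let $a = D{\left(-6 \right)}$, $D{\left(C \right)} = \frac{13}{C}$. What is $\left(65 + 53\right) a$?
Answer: $- \frac{767}{3} \approx -255.67$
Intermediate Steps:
$a = - \frac{13}{6}$ ($a = \frac{13}{-6} = 13 \left(- \frac{1}{6}\right) = - \frac{13}{6} \approx -2.1667$)
$\left(65 + 53\right) a = \left(65 + 53\right) \left(- \frac{13}{6}\right) = 118 \left(- \frac{13}{6}\right) = - \frac{767}{3}$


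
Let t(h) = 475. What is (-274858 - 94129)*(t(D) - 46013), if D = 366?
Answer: 16802930006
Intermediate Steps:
(-274858 - 94129)*(t(D) - 46013) = (-274858 - 94129)*(475 - 46013) = -368987*(-45538) = 16802930006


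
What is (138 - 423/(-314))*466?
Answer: 10194915/157 ≈ 64936.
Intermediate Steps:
(138 - 423/(-314))*466 = (138 - 423*(-1/314))*466 = (138 + 423/314)*466 = (43755/314)*466 = 10194915/157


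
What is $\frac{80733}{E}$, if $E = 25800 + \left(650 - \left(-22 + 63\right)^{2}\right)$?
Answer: $\frac{4749}{1457} \approx 3.2594$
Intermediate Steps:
$E = 24769$ ($E = 25800 + \left(650 - 41^{2}\right) = 25800 + \left(650 - 1681\right) = 25800 - 1031 = 24769$)
$\frac{80733}{E} = \frac{80733}{24769} = 80733 \cdot \frac{1}{24769} = \frac{4749}{1457}$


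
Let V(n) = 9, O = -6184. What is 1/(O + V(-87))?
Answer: -1/6175 ≈ -0.00016194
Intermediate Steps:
1/(O + V(-87)) = 1/(-6184 + 9) = 1/(-6175) = -1/6175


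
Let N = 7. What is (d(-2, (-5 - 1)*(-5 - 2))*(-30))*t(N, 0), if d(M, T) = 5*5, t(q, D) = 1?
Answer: -750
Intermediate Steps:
d(M, T) = 25
(d(-2, (-5 - 1)*(-5 - 2))*(-30))*t(N, 0) = (25*(-30))*1 = -750*1 = -750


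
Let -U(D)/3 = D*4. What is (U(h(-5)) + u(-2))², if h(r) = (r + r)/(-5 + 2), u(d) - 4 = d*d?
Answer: 1024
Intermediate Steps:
u(d) = 4 + d² (u(d) = 4 + d*d = 4 + d²)
h(r) = -2*r/3 (h(r) = (2*r)/(-3) = (2*r)*(-⅓) = -2*r/3)
U(D) = -12*D (U(D) = -3*D*4 = -12*D)
(U(h(-5)) + u(-2))² = (-(-8)*(-5) + (4 + (-2)²))² = (-12*10/3 + (4 + 4))² = (-40 + 8)² = (-32)² = 1024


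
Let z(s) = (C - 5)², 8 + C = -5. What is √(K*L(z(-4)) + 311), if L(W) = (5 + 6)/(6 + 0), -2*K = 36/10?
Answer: √30770/10 ≈ 17.541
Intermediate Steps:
K = -9/5 (K = -18/10 = -½*18/5 = -9/5 ≈ -1.8000)
C = -13 (C = -8 - 5 = -13)
z(s) = 324 (z(s) = (-13 - 5)² = (-18)² = 324)
L(W) = 11/6
√(K*L(z(-4)) + 311) = √(-9/5*11/6 + 311) = √(-33/10 + 311) = √(3077/10) = √30770/10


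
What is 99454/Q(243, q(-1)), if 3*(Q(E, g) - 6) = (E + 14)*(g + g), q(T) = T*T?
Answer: 149181/266 ≈ 560.83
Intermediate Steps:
q(T) = T²
Q(E, g) = 6 + 2*g*(14 + E)/3 (Q(E, g) = 6 + ((E + 14)*(g + g))/3 = 6 + ((14 + E)*(2*g))/3 = 6 + (2*g*(14 + E))/3 = 6 + 2*g*(14 + E)/3)
99454/Q(243, q(-1)) = 99454/(6 + (28/3)*(-1)² + (⅔)*243*(-1)²) = 99454/(6 + (28/3)*1 + (⅔)*243*1) = 99454/(6 + 28/3 + 162) = 99454/(532/3) = 99454*(3/532) = 149181/266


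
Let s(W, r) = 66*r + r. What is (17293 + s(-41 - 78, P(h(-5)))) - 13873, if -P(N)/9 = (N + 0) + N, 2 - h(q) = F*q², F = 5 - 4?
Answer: 31158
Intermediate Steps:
F = 1
h(q) = 2 - q²
P(N) = -18*N (P(N) = -9*((N + 0) + N) = -9*(N + N) = -18*N)
s(W, r) = 67*r
(17293 + s(-41 - 78, P(h(-5)))) - 13873 = (17293 + 67*(-18*(2 - 1*(-5)²))) - 13873 = (17293 + 67*(-18*(2 - 1*25))) - 13873 = (17293 + 67*(-18*(2 - 25))) - 13873 = (17293 + 67*(-18*(-23))) - 13873 = (17293 + 67*414) - 13873 = (17293 + 27738) - 13873 = 45031 - 13873 = 31158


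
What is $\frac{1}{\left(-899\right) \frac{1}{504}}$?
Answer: $- \frac{504}{899} \approx -0.56062$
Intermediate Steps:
$\frac{1}{\left(-899\right) \frac{1}{504}} = \frac{1}{- \frac{899}{504}} = - \frac{504}{899}$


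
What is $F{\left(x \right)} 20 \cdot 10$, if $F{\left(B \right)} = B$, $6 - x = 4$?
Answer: $400$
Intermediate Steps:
$x = 2$ ($x = 6 - 4 = 2$)
$F{\left(x \right)} 20 \cdot 10 = 2 \cdot 20 \cdot 10 = 40 \cdot 10 = 400$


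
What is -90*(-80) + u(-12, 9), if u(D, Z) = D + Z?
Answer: 7197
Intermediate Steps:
-90*(-80) + u(-12, 9) = -90*(-80) + (-12 + 9) = 7200 - 3 = 7197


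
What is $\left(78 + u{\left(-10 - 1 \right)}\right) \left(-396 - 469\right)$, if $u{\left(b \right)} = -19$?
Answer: $-51035$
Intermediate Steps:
$\left(78 + u{\left(-10 - 1 \right)}\right) \left(-396 - 469\right) = \left(78 - 19\right) \left(-396 - 469\right) = 59 \left(-865\right) = -51035$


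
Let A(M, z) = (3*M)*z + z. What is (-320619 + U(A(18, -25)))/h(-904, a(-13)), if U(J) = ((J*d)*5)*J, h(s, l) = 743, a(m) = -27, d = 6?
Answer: 56398131/743 ≈ 75906.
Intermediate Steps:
A(M, z) = z + 3*M*z (A(M, z) = 3*M*z + z = z + 3*M*z)
U(J) = 30*J² (U(J) = ((J*6)*5)*J = ((6*J)*5)*J = (30*J)*J = 30*J²)
(-320619 + U(A(18, -25)))/h(-904, a(-13)) = (-320619 + 30*(-25*(1 + 3*18))²)/743 = (-320619 + 30*(-25*(1 + 54))²)*(1/743) = (-320619 + 30*(-25*55)²)*(1/743) = (-320619 + 30*(-1375)²)*(1/743) = (-320619 + 30*1890625)*(1/743) = (-320619 + 56718750)*(1/743) = 56398131*(1/743) = 56398131/743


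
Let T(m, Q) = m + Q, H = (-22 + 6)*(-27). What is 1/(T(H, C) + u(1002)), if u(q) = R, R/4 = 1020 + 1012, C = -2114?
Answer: 1/6446 ≈ 0.00015514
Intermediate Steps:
H = 432 (H = -16*(-27) = 432)
R = 8128 (R = 4*(1020 + 1012) = 4*2032 = 8128)
T(m, Q) = Q + m
u(q) = 8128
1/(T(H, C) + u(1002)) = 1/((-2114 + 432) + 8128) = 1/(-1682 + 8128) = 1/6446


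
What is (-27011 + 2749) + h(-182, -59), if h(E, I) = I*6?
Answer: -24616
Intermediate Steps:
h(E, I) = 6*I
(-27011 + 2749) + h(-182, -59) = (-27011 + 2749) + 6*(-59) = -24262 - 354 = -24616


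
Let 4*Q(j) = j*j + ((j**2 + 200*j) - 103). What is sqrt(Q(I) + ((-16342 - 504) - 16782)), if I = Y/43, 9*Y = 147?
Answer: I*sqrt(2238859213)/258 ≈ 183.4*I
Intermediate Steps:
Y = 49/3 (Y = (1/9)*147 = 49/3 ≈ 16.333)
I = 49/129 (I = (49/3)/43 = (49/3)*(1/43) = 49/129 ≈ 0.37985)
Q(j) = -103/4 + j**2/2 + 50*j (Q(j) = (j*j + ((j**2 + 200*j) - 103))/4 = (j**2 + (-103 + j**2 + 200*j))/4 = (-103 + 2*j**2 + 200*j)/4 = -103/4 + j**2/2 + 50*j)
sqrt(Q(I) + ((-16342 - 504) - 16782)) = sqrt((-103/4 + (49/129)**2/2 + 50*(49/129)) + ((-16342 - 504) - 16782)) = sqrt((-103/4 + (1/2)*(2401/16641) + 2450/129) + (-16846 - 16782)) = sqrt((-103/4 + 2401/33282 + 2450/129) - 33628) = sqrt(-445021/66564 - 33628) = sqrt(-2238859213/66564) = I*sqrt(2238859213)/258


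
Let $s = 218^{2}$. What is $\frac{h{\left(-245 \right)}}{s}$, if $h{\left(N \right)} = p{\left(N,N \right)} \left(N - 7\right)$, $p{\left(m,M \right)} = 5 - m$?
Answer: $- \frac{15750}{11881} \approx -1.3256$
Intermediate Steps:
$h{\left(N \right)} = \left(-7 + N\right) \left(5 - N\right)$ ($h{\left(N \right)} = \left(5 - N\right) \left(N - 7\right) = \left(5 - N\right) \left(-7 + N\right) = \left(-7 + N\right) \left(5 - N\right)$)
$s = 47524$
$\frac{h{\left(-245 \right)}}{s} = \frac{\left(-1\right) \left(-7 - 245\right) \left(-5 - 245\right)}{47524} = \left(-1\right) \left(-252\right) \left(-250\right) \frac{1}{47524} = \left(-63000\right) \frac{1}{47524} = - \frac{15750}{11881}$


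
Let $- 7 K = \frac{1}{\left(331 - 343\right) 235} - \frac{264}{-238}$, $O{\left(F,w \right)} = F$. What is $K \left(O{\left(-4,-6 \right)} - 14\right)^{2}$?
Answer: $- \frac{10047267}{195755} \approx -51.326$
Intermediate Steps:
$K = - \frac{372121}{2349060}$ ($K = - \frac{\frac{1}{\left(331 - 343\right) 235} - \frac{264}{-238}}{7} = - \frac{\frac{1}{-12} \cdot \frac{1}{235} - - \frac{132}{119}}{7} = - \frac{\left(- \frac{1}{12}\right) \frac{1}{235} + \frac{132}{119}}{7} = - \frac{- \frac{1}{2820} + \frac{132}{119}}{7} = \left(- \frac{1}{7}\right) \frac{372121}{335580} = - \frac{372121}{2349060} \approx -0.15841$)
$K \left(O{\left(-4,-6 \right)} - 14\right)^{2} = - \frac{372121 \left(-4 - 14\right)^{2}}{2349060} = - \frac{372121 \left(-18\right)^{2}}{2349060} = \left(- \frac{372121}{2349060}\right) 324 = - \frac{10047267}{195755}$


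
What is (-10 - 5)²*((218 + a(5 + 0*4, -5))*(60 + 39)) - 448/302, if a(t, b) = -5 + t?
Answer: 733248226/151 ≈ 4.8560e+6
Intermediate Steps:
(-10 - 5)²*((218 + a(5 + 0*4, -5))*(60 + 39)) - 448/302 = (-10 - 5)²*((218 + (-5 + (5 + 0*4)))*(60 + 39)) - 448/302 = (-15)²*((218 + (-5 + (5 + 0)))*99) - 448*1/302 = 225*((218 + (-5 + 5))*99) - 224/151 = 225*((218 + 0)*99) - 224/151 = 225*(218*99) - 224/151 = 225*21582 - 224/151 = 4855950 - 224/151 = 733248226/151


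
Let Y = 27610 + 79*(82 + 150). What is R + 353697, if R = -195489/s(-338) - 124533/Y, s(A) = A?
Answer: 1375201790799/3881761 ≈ 3.5427e+5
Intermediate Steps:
Y = 45938 (Y = 27610 + 79*232 = 27610 + 18328 = 45938)
R = 2234570382/3881761 (R = -195489/(-338) - 124533/45938 = -195489*(-1/338) - 124533*1/45938 = 195489/338 - 124533/45938 = 2234570382/3881761 ≈ 575.66)
R + 353697 = 2234570382/3881761 + 353697 = 1375201790799/3881761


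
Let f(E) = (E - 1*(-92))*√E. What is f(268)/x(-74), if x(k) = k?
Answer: -360*√67/37 ≈ -79.641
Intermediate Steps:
f(E) = √E*(92 + E) (f(E) = (E + 92)*√E = (92 + E)*√E = √E*(92 + E))
f(268)/x(-74) = (√268*(92 + 268))/(-74) = ((2*√67)*360)*(-1/74) = (720*√67)*(-1/74) = -360*√67/37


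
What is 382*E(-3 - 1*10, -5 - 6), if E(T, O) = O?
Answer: -4202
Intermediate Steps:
382*E(-3 - 1*10, -5 - 6) = 382*(-5 - 6) = 382*(-11) = -4202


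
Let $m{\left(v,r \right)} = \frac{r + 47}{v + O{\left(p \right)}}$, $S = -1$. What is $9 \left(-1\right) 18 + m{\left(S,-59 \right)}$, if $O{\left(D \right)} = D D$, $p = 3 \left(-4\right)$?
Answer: $- \frac{23178}{143} \approx -162.08$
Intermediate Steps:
$p = -12$
$O{\left(D \right)} = D^{2}$
$m{\left(v,r \right)} = \frac{47 + r}{144 + v}$ ($m{\left(v,r \right)} = \frac{r + 47}{v + \left(-12\right)^{2}} = \frac{47 + r}{v + 144} = \frac{47 + r}{144 + v}$)
$9 \left(-1\right) 18 + m{\left(S,-59 \right)} = 9 \left(-1\right) 18 + \frac{47 - 59}{144 - 1} = \left(-9\right) 18 + \frac{1}{143} \left(-12\right) = -162 + \frac{1}{143} \left(-12\right) = -162 - \frac{12}{143} = - \frac{23178}{143}$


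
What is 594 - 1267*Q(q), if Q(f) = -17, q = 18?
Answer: 22133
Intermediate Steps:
594 - 1267*Q(q) = 594 - 1267*(-17) = 594 + 21539 = 22133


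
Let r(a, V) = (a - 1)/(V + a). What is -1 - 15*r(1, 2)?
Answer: -1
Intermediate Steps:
r(a, V) = (-1 + a)/(V + a)
-1 - 15*r(1, 2) = -1 - 15*(-1 + 1)/(2 + 1) = -1 - 15*0/3 = -1 - 5*0 = -1 - 15*0 = -1 + 0 = -1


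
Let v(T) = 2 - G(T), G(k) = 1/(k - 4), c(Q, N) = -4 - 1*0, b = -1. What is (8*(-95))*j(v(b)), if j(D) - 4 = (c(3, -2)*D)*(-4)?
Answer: -29792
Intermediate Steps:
c(Q, N) = -4 (c(Q, N) = -4 + 0 = -4)
G(k) = 1/(-4 + k)
v(T) = 2 - 1/(-4 + T)
j(D) = 4 + 16*D (j(D) = 4 - 4*D*(-4) = 4 + 16*D)
(8*(-95))*j(v(b)) = (8*(-95))*(4 + 16*((-9 + 2*(-1))/(-4 - 1))) = -760*(4 + 16*((-9 - 2)/(-5))) = -760*(4 + 16*(-⅕*(-11))) = -760*(4 + 16*(11/5)) = -760*(4 + 176/5) = -760*196/5 = -29792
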